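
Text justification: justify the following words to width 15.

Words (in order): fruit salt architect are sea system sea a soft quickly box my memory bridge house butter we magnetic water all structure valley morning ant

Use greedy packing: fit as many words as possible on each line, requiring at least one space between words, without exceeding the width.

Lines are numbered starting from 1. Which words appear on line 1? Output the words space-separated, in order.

Answer: fruit salt

Derivation:
Line 1: ['fruit', 'salt'] (min_width=10, slack=5)
Line 2: ['architect', 'are'] (min_width=13, slack=2)
Line 3: ['sea', 'system', 'sea'] (min_width=14, slack=1)
Line 4: ['a', 'soft', 'quickly'] (min_width=14, slack=1)
Line 5: ['box', 'my', 'memory'] (min_width=13, slack=2)
Line 6: ['bridge', 'house'] (min_width=12, slack=3)
Line 7: ['butter', 'we'] (min_width=9, slack=6)
Line 8: ['magnetic', 'water'] (min_width=14, slack=1)
Line 9: ['all', 'structure'] (min_width=13, slack=2)
Line 10: ['valley', 'morning'] (min_width=14, slack=1)
Line 11: ['ant'] (min_width=3, slack=12)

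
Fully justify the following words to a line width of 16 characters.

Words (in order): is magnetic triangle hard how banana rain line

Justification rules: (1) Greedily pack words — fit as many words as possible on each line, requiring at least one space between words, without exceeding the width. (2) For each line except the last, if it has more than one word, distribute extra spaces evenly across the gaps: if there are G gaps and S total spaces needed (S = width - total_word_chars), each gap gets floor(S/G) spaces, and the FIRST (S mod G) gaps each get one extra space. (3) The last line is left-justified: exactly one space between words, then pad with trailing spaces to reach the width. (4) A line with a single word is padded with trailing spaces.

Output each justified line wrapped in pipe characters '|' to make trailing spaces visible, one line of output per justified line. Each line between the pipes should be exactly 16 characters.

Line 1: ['is', 'magnetic'] (min_width=11, slack=5)
Line 2: ['triangle', 'hard'] (min_width=13, slack=3)
Line 3: ['how', 'banana', 'rain'] (min_width=15, slack=1)
Line 4: ['line'] (min_width=4, slack=12)

Answer: |is      magnetic|
|triangle    hard|
|how  banana rain|
|line            |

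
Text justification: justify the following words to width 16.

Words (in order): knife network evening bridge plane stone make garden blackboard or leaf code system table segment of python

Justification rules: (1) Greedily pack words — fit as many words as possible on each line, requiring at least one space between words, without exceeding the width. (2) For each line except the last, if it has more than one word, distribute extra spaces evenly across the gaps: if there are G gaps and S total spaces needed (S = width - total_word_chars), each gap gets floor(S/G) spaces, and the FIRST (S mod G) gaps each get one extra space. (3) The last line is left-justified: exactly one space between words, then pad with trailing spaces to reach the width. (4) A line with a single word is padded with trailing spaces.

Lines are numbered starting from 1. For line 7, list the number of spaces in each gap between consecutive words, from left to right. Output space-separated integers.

Answer: 1 1

Derivation:
Line 1: ['knife', 'network'] (min_width=13, slack=3)
Line 2: ['evening', 'bridge'] (min_width=14, slack=2)
Line 3: ['plane', 'stone', 'make'] (min_width=16, slack=0)
Line 4: ['garden'] (min_width=6, slack=10)
Line 5: ['blackboard', 'or'] (min_width=13, slack=3)
Line 6: ['leaf', 'code', 'system'] (min_width=16, slack=0)
Line 7: ['table', 'segment', 'of'] (min_width=16, slack=0)
Line 8: ['python'] (min_width=6, slack=10)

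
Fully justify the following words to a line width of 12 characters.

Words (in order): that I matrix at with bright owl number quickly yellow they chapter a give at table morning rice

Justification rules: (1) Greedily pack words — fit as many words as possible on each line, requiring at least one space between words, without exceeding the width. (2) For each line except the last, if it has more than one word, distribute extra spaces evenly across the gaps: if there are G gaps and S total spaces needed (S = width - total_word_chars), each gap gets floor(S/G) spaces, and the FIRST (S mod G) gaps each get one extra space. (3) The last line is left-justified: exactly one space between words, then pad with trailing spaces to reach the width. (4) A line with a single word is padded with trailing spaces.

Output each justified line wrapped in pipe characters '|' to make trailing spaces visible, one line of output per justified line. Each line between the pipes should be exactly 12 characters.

Line 1: ['that', 'I'] (min_width=6, slack=6)
Line 2: ['matrix', 'at'] (min_width=9, slack=3)
Line 3: ['with', 'bright'] (min_width=11, slack=1)
Line 4: ['owl', 'number'] (min_width=10, slack=2)
Line 5: ['quickly'] (min_width=7, slack=5)
Line 6: ['yellow', 'they'] (min_width=11, slack=1)
Line 7: ['chapter', 'a'] (min_width=9, slack=3)
Line 8: ['give', 'at'] (min_width=7, slack=5)
Line 9: ['table'] (min_width=5, slack=7)
Line 10: ['morning', 'rice'] (min_width=12, slack=0)

Answer: |that       I|
|matrix    at|
|with  bright|
|owl   number|
|quickly     |
|yellow  they|
|chapter    a|
|give      at|
|table       |
|morning rice|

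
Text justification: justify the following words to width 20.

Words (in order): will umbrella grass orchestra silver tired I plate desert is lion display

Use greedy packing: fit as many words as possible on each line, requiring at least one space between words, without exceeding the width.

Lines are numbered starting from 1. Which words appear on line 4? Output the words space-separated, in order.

Answer: is lion display

Derivation:
Line 1: ['will', 'umbrella', 'grass'] (min_width=19, slack=1)
Line 2: ['orchestra', 'silver'] (min_width=16, slack=4)
Line 3: ['tired', 'I', 'plate', 'desert'] (min_width=20, slack=0)
Line 4: ['is', 'lion', 'display'] (min_width=15, slack=5)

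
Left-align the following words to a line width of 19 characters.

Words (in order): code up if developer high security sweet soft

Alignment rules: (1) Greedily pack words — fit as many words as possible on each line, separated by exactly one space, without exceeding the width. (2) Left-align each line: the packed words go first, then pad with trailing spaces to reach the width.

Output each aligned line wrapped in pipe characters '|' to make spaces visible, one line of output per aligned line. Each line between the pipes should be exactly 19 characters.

Line 1: ['code', 'up', 'if'] (min_width=10, slack=9)
Line 2: ['developer', 'high'] (min_width=14, slack=5)
Line 3: ['security', 'sweet', 'soft'] (min_width=19, slack=0)

Answer: |code up if         |
|developer high     |
|security sweet soft|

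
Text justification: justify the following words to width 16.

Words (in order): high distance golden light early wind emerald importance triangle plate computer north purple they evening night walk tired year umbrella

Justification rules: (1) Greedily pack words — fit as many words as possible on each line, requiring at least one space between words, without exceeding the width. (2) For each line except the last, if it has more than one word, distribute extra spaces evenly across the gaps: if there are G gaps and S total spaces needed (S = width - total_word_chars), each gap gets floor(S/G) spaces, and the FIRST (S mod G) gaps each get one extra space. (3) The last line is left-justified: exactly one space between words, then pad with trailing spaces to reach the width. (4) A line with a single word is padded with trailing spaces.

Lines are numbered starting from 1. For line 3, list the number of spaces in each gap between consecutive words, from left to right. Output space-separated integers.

Line 1: ['high', 'distance'] (min_width=13, slack=3)
Line 2: ['golden', 'light'] (min_width=12, slack=4)
Line 3: ['early', 'wind'] (min_width=10, slack=6)
Line 4: ['emerald'] (min_width=7, slack=9)
Line 5: ['importance'] (min_width=10, slack=6)
Line 6: ['triangle', 'plate'] (min_width=14, slack=2)
Line 7: ['computer', 'north'] (min_width=14, slack=2)
Line 8: ['purple', 'they'] (min_width=11, slack=5)
Line 9: ['evening', 'night'] (min_width=13, slack=3)
Line 10: ['walk', 'tired', 'year'] (min_width=15, slack=1)
Line 11: ['umbrella'] (min_width=8, slack=8)

Answer: 7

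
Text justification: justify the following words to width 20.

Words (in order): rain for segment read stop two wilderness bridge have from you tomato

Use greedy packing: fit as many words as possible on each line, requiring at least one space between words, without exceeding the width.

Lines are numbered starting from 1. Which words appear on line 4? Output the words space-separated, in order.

Line 1: ['rain', 'for', 'segment'] (min_width=16, slack=4)
Line 2: ['read', 'stop', 'two'] (min_width=13, slack=7)
Line 3: ['wilderness', 'bridge'] (min_width=17, slack=3)
Line 4: ['have', 'from', 'you', 'tomato'] (min_width=20, slack=0)

Answer: have from you tomato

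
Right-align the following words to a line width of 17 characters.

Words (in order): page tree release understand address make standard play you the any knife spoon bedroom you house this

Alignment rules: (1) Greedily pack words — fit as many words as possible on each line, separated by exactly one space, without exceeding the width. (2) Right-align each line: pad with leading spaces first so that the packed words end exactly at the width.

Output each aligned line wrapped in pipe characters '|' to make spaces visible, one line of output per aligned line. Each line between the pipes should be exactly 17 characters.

Line 1: ['page', 'tree', 'release'] (min_width=17, slack=0)
Line 2: ['understand'] (min_width=10, slack=7)
Line 3: ['address', 'make'] (min_width=12, slack=5)
Line 4: ['standard', 'play', 'you'] (min_width=17, slack=0)
Line 5: ['the', 'any', 'knife'] (min_width=13, slack=4)
Line 6: ['spoon', 'bedroom', 'you'] (min_width=17, slack=0)
Line 7: ['house', 'this'] (min_width=10, slack=7)

Answer: |page tree release|
|       understand|
|     address make|
|standard play you|
|    the any knife|
|spoon bedroom you|
|       house this|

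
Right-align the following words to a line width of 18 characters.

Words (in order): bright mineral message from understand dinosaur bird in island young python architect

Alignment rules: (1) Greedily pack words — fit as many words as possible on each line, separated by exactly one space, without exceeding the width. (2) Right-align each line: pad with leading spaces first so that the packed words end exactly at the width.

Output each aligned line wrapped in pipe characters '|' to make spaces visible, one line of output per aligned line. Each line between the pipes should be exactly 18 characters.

Answer: |    bright mineral|
|      message from|
|        understand|
|  dinosaur bird in|
|      island young|
|  python architect|

Derivation:
Line 1: ['bright', 'mineral'] (min_width=14, slack=4)
Line 2: ['message', 'from'] (min_width=12, slack=6)
Line 3: ['understand'] (min_width=10, slack=8)
Line 4: ['dinosaur', 'bird', 'in'] (min_width=16, slack=2)
Line 5: ['island', 'young'] (min_width=12, slack=6)
Line 6: ['python', 'architect'] (min_width=16, slack=2)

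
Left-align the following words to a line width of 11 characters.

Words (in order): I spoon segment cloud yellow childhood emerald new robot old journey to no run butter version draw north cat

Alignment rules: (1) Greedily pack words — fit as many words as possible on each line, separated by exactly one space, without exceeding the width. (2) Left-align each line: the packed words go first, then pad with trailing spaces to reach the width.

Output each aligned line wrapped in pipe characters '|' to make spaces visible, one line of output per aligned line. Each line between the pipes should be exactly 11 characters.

Answer: |I spoon    |
|segment    |
|cloud      |
|yellow     |
|childhood  |
|emerald new|
|robot old  |
|journey to |
|no run     |
|butter     |
|version    |
|draw north |
|cat        |

Derivation:
Line 1: ['I', 'spoon'] (min_width=7, slack=4)
Line 2: ['segment'] (min_width=7, slack=4)
Line 3: ['cloud'] (min_width=5, slack=6)
Line 4: ['yellow'] (min_width=6, slack=5)
Line 5: ['childhood'] (min_width=9, slack=2)
Line 6: ['emerald', 'new'] (min_width=11, slack=0)
Line 7: ['robot', 'old'] (min_width=9, slack=2)
Line 8: ['journey', 'to'] (min_width=10, slack=1)
Line 9: ['no', 'run'] (min_width=6, slack=5)
Line 10: ['butter'] (min_width=6, slack=5)
Line 11: ['version'] (min_width=7, slack=4)
Line 12: ['draw', 'north'] (min_width=10, slack=1)
Line 13: ['cat'] (min_width=3, slack=8)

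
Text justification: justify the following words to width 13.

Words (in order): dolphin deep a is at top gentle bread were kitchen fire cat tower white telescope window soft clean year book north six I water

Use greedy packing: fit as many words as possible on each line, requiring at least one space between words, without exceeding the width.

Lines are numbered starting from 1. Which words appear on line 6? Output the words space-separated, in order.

Answer: tower white

Derivation:
Line 1: ['dolphin', 'deep'] (min_width=12, slack=1)
Line 2: ['a', 'is', 'at', 'top'] (min_width=11, slack=2)
Line 3: ['gentle', 'bread'] (min_width=12, slack=1)
Line 4: ['were', 'kitchen'] (min_width=12, slack=1)
Line 5: ['fire', 'cat'] (min_width=8, slack=5)
Line 6: ['tower', 'white'] (min_width=11, slack=2)
Line 7: ['telescope'] (min_width=9, slack=4)
Line 8: ['window', 'soft'] (min_width=11, slack=2)
Line 9: ['clean', 'year'] (min_width=10, slack=3)
Line 10: ['book', 'north'] (min_width=10, slack=3)
Line 11: ['six', 'I', 'water'] (min_width=11, slack=2)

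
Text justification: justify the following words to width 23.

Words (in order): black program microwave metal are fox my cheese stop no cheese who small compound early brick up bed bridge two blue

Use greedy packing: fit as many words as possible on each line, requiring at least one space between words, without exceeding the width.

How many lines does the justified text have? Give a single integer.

Answer: 6

Derivation:
Line 1: ['black', 'program', 'microwave'] (min_width=23, slack=0)
Line 2: ['metal', 'are', 'fox', 'my', 'cheese'] (min_width=23, slack=0)
Line 3: ['stop', 'no', 'cheese', 'who'] (min_width=18, slack=5)
Line 4: ['small', 'compound', 'early'] (min_width=20, slack=3)
Line 5: ['brick', 'up', 'bed', 'bridge', 'two'] (min_width=23, slack=0)
Line 6: ['blue'] (min_width=4, slack=19)
Total lines: 6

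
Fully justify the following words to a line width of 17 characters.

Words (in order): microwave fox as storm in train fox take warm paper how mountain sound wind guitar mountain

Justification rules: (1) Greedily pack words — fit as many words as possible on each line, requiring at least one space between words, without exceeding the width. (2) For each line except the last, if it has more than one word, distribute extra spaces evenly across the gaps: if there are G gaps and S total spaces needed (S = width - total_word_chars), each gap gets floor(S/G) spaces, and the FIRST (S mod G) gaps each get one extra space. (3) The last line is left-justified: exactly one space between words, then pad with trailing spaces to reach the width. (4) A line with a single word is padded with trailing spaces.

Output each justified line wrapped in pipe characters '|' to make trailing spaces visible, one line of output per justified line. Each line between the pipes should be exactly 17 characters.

Answer: |microwave  fox as|
|storm   in  train|
|fox   take   warm|
|paper         how|
|mountain    sound|
|wind       guitar|
|mountain         |

Derivation:
Line 1: ['microwave', 'fox', 'as'] (min_width=16, slack=1)
Line 2: ['storm', 'in', 'train'] (min_width=14, slack=3)
Line 3: ['fox', 'take', 'warm'] (min_width=13, slack=4)
Line 4: ['paper', 'how'] (min_width=9, slack=8)
Line 5: ['mountain', 'sound'] (min_width=14, slack=3)
Line 6: ['wind', 'guitar'] (min_width=11, slack=6)
Line 7: ['mountain'] (min_width=8, slack=9)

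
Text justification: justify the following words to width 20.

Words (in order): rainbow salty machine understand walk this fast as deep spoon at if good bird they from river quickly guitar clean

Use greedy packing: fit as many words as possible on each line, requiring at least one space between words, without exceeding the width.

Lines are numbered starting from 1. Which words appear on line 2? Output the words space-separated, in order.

Line 1: ['rainbow', 'salty'] (min_width=13, slack=7)
Line 2: ['machine', 'understand'] (min_width=18, slack=2)
Line 3: ['walk', 'this', 'fast', 'as'] (min_width=17, slack=3)
Line 4: ['deep', 'spoon', 'at', 'if'] (min_width=16, slack=4)
Line 5: ['good', 'bird', 'they', 'from'] (min_width=19, slack=1)
Line 6: ['river', 'quickly', 'guitar'] (min_width=20, slack=0)
Line 7: ['clean'] (min_width=5, slack=15)

Answer: machine understand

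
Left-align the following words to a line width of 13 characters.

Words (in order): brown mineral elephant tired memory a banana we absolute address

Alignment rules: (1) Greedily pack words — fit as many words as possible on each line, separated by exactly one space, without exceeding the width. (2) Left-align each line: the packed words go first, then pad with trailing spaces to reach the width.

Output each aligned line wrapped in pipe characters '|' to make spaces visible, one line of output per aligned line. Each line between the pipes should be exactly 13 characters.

Line 1: ['brown', 'mineral'] (min_width=13, slack=0)
Line 2: ['elephant'] (min_width=8, slack=5)
Line 3: ['tired', 'memory'] (min_width=12, slack=1)
Line 4: ['a', 'banana', 'we'] (min_width=11, slack=2)
Line 5: ['absolute'] (min_width=8, slack=5)
Line 6: ['address'] (min_width=7, slack=6)

Answer: |brown mineral|
|elephant     |
|tired memory |
|a banana we  |
|absolute     |
|address      |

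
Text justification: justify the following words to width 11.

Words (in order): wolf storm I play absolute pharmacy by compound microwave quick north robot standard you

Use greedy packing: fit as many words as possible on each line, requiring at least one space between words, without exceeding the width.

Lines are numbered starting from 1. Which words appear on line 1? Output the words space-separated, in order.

Answer: wolf storm

Derivation:
Line 1: ['wolf', 'storm'] (min_width=10, slack=1)
Line 2: ['I', 'play'] (min_width=6, slack=5)
Line 3: ['absolute'] (min_width=8, slack=3)
Line 4: ['pharmacy', 'by'] (min_width=11, slack=0)
Line 5: ['compound'] (min_width=8, slack=3)
Line 6: ['microwave'] (min_width=9, slack=2)
Line 7: ['quick', 'north'] (min_width=11, slack=0)
Line 8: ['robot'] (min_width=5, slack=6)
Line 9: ['standard'] (min_width=8, slack=3)
Line 10: ['you'] (min_width=3, slack=8)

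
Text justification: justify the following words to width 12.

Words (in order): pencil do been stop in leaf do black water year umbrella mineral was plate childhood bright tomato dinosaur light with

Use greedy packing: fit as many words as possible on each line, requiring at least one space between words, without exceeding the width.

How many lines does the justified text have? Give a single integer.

Answer: 13

Derivation:
Line 1: ['pencil', 'do'] (min_width=9, slack=3)
Line 2: ['been', 'stop', 'in'] (min_width=12, slack=0)
Line 3: ['leaf', 'do'] (min_width=7, slack=5)
Line 4: ['black', 'water'] (min_width=11, slack=1)
Line 5: ['year'] (min_width=4, slack=8)
Line 6: ['umbrella'] (min_width=8, slack=4)
Line 7: ['mineral', 'was'] (min_width=11, slack=1)
Line 8: ['plate'] (min_width=5, slack=7)
Line 9: ['childhood'] (min_width=9, slack=3)
Line 10: ['bright'] (min_width=6, slack=6)
Line 11: ['tomato'] (min_width=6, slack=6)
Line 12: ['dinosaur'] (min_width=8, slack=4)
Line 13: ['light', 'with'] (min_width=10, slack=2)
Total lines: 13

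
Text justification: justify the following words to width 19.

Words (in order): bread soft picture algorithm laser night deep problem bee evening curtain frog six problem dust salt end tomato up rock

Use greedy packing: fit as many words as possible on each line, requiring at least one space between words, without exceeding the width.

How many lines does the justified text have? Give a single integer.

Line 1: ['bread', 'soft', 'picture'] (min_width=18, slack=1)
Line 2: ['algorithm', 'laser'] (min_width=15, slack=4)
Line 3: ['night', 'deep', 'problem'] (min_width=18, slack=1)
Line 4: ['bee', 'evening', 'curtain'] (min_width=19, slack=0)
Line 5: ['frog', 'six', 'problem'] (min_width=16, slack=3)
Line 6: ['dust', 'salt', 'end'] (min_width=13, slack=6)
Line 7: ['tomato', 'up', 'rock'] (min_width=14, slack=5)
Total lines: 7

Answer: 7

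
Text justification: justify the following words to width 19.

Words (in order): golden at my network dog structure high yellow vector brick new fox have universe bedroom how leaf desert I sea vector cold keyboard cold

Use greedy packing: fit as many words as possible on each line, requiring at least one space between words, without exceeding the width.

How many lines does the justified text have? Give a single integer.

Answer: 9

Derivation:
Line 1: ['golden', 'at', 'my'] (min_width=12, slack=7)
Line 2: ['network', 'dog'] (min_width=11, slack=8)
Line 3: ['structure', 'high'] (min_width=14, slack=5)
Line 4: ['yellow', 'vector', 'brick'] (min_width=19, slack=0)
Line 5: ['new', 'fox', 'have'] (min_width=12, slack=7)
Line 6: ['universe', 'bedroom'] (min_width=16, slack=3)
Line 7: ['how', 'leaf', 'desert', 'I'] (min_width=17, slack=2)
Line 8: ['sea', 'vector', 'cold'] (min_width=15, slack=4)
Line 9: ['keyboard', 'cold'] (min_width=13, slack=6)
Total lines: 9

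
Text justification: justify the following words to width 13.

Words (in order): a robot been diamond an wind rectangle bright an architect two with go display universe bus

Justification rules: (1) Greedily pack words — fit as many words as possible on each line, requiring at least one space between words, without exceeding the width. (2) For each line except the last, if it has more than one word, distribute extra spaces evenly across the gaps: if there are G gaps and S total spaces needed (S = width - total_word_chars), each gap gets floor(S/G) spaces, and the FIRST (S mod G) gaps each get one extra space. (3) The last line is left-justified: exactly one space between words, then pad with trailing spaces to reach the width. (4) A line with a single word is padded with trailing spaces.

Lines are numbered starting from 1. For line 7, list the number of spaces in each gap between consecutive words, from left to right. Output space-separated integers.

Line 1: ['a', 'robot', 'been'] (min_width=12, slack=1)
Line 2: ['diamond', 'an'] (min_width=10, slack=3)
Line 3: ['wind'] (min_width=4, slack=9)
Line 4: ['rectangle'] (min_width=9, slack=4)
Line 5: ['bright', 'an'] (min_width=9, slack=4)
Line 6: ['architect', 'two'] (min_width=13, slack=0)
Line 7: ['with', 'go'] (min_width=7, slack=6)
Line 8: ['display'] (min_width=7, slack=6)
Line 9: ['universe', 'bus'] (min_width=12, slack=1)

Answer: 7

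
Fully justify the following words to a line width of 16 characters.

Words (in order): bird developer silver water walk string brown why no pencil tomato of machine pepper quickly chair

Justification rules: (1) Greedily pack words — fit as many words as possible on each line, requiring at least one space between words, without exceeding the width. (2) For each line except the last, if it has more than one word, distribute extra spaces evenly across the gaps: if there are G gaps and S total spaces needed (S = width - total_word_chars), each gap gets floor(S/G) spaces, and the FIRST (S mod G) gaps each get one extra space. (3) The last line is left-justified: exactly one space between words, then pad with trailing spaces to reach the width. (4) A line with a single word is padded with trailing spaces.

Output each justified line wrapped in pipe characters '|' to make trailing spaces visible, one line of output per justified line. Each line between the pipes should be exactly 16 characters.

Answer: |bird   developer|
|silver     water|
|walk      string|
|brown   why   no|
|pencil tomato of|
|machine   pepper|
|quickly chair   |

Derivation:
Line 1: ['bird', 'developer'] (min_width=14, slack=2)
Line 2: ['silver', 'water'] (min_width=12, slack=4)
Line 3: ['walk', 'string'] (min_width=11, slack=5)
Line 4: ['brown', 'why', 'no'] (min_width=12, slack=4)
Line 5: ['pencil', 'tomato', 'of'] (min_width=16, slack=0)
Line 6: ['machine', 'pepper'] (min_width=14, slack=2)
Line 7: ['quickly', 'chair'] (min_width=13, slack=3)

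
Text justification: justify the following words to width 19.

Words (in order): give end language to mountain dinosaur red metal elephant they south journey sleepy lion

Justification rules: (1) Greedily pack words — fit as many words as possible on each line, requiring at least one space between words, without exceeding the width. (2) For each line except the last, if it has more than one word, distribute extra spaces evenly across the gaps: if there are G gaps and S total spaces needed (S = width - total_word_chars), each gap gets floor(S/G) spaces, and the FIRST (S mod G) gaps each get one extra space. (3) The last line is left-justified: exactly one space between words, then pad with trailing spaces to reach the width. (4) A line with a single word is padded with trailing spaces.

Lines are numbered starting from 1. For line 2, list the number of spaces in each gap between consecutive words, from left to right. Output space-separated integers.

Line 1: ['give', 'end', 'language'] (min_width=17, slack=2)
Line 2: ['to', 'mountain'] (min_width=11, slack=8)
Line 3: ['dinosaur', 'red', 'metal'] (min_width=18, slack=1)
Line 4: ['elephant', 'they', 'south'] (min_width=19, slack=0)
Line 5: ['journey', 'sleepy', 'lion'] (min_width=19, slack=0)

Answer: 9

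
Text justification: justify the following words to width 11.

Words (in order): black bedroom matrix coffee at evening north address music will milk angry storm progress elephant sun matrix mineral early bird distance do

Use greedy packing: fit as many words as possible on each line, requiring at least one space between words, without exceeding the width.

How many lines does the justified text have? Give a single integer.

Line 1: ['black'] (min_width=5, slack=6)
Line 2: ['bedroom'] (min_width=7, slack=4)
Line 3: ['matrix'] (min_width=6, slack=5)
Line 4: ['coffee', 'at'] (min_width=9, slack=2)
Line 5: ['evening'] (min_width=7, slack=4)
Line 6: ['north'] (min_width=5, slack=6)
Line 7: ['address'] (min_width=7, slack=4)
Line 8: ['music', 'will'] (min_width=10, slack=1)
Line 9: ['milk', 'angry'] (min_width=10, slack=1)
Line 10: ['storm'] (min_width=5, slack=6)
Line 11: ['progress'] (min_width=8, slack=3)
Line 12: ['elephant'] (min_width=8, slack=3)
Line 13: ['sun', 'matrix'] (min_width=10, slack=1)
Line 14: ['mineral'] (min_width=7, slack=4)
Line 15: ['early', 'bird'] (min_width=10, slack=1)
Line 16: ['distance', 'do'] (min_width=11, slack=0)
Total lines: 16

Answer: 16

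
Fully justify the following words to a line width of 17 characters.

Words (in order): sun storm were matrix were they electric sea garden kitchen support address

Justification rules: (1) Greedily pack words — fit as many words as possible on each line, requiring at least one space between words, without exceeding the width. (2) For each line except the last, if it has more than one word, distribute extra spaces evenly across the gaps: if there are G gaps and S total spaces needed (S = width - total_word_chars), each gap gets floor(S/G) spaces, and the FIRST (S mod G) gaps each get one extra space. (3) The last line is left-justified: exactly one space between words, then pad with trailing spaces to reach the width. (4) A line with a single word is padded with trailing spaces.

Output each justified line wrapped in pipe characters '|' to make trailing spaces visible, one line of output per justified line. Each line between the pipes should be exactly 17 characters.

Line 1: ['sun', 'storm', 'were'] (min_width=14, slack=3)
Line 2: ['matrix', 'were', 'they'] (min_width=16, slack=1)
Line 3: ['electric', 'sea'] (min_width=12, slack=5)
Line 4: ['garden', 'kitchen'] (min_width=14, slack=3)
Line 5: ['support', 'address'] (min_width=15, slack=2)

Answer: |sun   storm  were|
|matrix  were they|
|electric      sea|
|garden    kitchen|
|support address  |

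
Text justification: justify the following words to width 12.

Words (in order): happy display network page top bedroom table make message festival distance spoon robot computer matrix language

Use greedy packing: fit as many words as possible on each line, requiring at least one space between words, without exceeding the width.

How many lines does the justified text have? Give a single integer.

Answer: 12

Derivation:
Line 1: ['happy'] (min_width=5, slack=7)
Line 2: ['display'] (min_width=7, slack=5)
Line 3: ['network', 'page'] (min_width=12, slack=0)
Line 4: ['top', 'bedroom'] (min_width=11, slack=1)
Line 5: ['table', 'make'] (min_width=10, slack=2)
Line 6: ['message'] (min_width=7, slack=5)
Line 7: ['festival'] (min_width=8, slack=4)
Line 8: ['distance'] (min_width=8, slack=4)
Line 9: ['spoon', 'robot'] (min_width=11, slack=1)
Line 10: ['computer'] (min_width=8, slack=4)
Line 11: ['matrix'] (min_width=6, slack=6)
Line 12: ['language'] (min_width=8, slack=4)
Total lines: 12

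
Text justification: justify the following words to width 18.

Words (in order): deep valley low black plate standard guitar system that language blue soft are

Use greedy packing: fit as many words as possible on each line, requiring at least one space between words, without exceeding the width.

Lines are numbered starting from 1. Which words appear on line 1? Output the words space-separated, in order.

Answer: deep valley low

Derivation:
Line 1: ['deep', 'valley', 'low'] (min_width=15, slack=3)
Line 2: ['black', 'plate'] (min_width=11, slack=7)
Line 3: ['standard', 'guitar'] (min_width=15, slack=3)
Line 4: ['system', 'that'] (min_width=11, slack=7)
Line 5: ['language', 'blue', 'soft'] (min_width=18, slack=0)
Line 6: ['are'] (min_width=3, slack=15)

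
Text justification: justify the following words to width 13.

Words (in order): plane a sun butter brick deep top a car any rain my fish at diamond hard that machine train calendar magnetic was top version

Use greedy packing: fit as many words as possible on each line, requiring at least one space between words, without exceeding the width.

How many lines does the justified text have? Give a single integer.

Answer: 11

Derivation:
Line 1: ['plane', 'a', 'sun'] (min_width=11, slack=2)
Line 2: ['butter', 'brick'] (min_width=12, slack=1)
Line 3: ['deep', 'top', 'a'] (min_width=10, slack=3)
Line 4: ['car', 'any', 'rain'] (min_width=12, slack=1)
Line 5: ['my', 'fish', 'at'] (min_width=10, slack=3)
Line 6: ['diamond', 'hard'] (min_width=12, slack=1)
Line 7: ['that', 'machine'] (min_width=12, slack=1)
Line 8: ['train'] (min_width=5, slack=8)
Line 9: ['calendar'] (min_width=8, slack=5)
Line 10: ['magnetic', 'was'] (min_width=12, slack=1)
Line 11: ['top', 'version'] (min_width=11, slack=2)
Total lines: 11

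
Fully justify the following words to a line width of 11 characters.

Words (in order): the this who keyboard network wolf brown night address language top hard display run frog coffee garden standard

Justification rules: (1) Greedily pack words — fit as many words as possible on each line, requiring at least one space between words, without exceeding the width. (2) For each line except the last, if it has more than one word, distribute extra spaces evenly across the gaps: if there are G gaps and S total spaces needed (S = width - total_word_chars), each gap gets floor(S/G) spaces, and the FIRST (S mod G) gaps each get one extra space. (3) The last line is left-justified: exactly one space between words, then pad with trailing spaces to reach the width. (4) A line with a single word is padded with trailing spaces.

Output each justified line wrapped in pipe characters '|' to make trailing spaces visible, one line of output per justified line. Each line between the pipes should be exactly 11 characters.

Answer: |the    this|
|who        |
|keyboard   |
|network    |
|wolf  brown|
|night      |
|address    |
|language   |
|top    hard|
|display run|
|frog coffee|
|garden     |
|standard   |

Derivation:
Line 1: ['the', 'this'] (min_width=8, slack=3)
Line 2: ['who'] (min_width=3, slack=8)
Line 3: ['keyboard'] (min_width=8, slack=3)
Line 4: ['network'] (min_width=7, slack=4)
Line 5: ['wolf', 'brown'] (min_width=10, slack=1)
Line 6: ['night'] (min_width=5, slack=6)
Line 7: ['address'] (min_width=7, slack=4)
Line 8: ['language'] (min_width=8, slack=3)
Line 9: ['top', 'hard'] (min_width=8, slack=3)
Line 10: ['display', 'run'] (min_width=11, slack=0)
Line 11: ['frog', 'coffee'] (min_width=11, slack=0)
Line 12: ['garden'] (min_width=6, slack=5)
Line 13: ['standard'] (min_width=8, slack=3)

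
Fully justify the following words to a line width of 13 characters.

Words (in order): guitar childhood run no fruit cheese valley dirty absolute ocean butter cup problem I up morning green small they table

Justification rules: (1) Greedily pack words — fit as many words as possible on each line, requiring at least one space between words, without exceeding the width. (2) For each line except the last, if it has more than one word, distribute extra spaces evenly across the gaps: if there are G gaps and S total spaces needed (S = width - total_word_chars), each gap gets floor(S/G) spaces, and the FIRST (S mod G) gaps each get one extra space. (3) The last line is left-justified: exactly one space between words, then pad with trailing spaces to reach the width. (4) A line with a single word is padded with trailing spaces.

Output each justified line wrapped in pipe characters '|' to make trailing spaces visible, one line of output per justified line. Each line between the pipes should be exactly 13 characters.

Line 1: ['guitar'] (min_width=6, slack=7)
Line 2: ['childhood', 'run'] (min_width=13, slack=0)
Line 3: ['no', 'fruit'] (min_width=8, slack=5)
Line 4: ['cheese', 'valley'] (min_width=13, slack=0)
Line 5: ['dirty'] (min_width=5, slack=8)
Line 6: ['absolute'] (min_width=8, slack=5)
Line 7: ['ocean', 'butter'] (min_width=12, slack=1)
Line 8: ['cup', 'problem', 'I'] (min_width=13, slack=0)
Line 9: ['up', 'morning'] (min_width=10, slack=3)
Line 10: ['green', 'small'] (min_width=11, slack=2)
Line 11: ['they', 'table'] (min_width=10, slack=3)

Answer: |guitar       |
|childhood run|
|no      fruit|
|cheese valley|
|dirty        |
|absolute     |
|ocean  butter|
|cup problem I|
|up    morning|
|green   small|
|they table   |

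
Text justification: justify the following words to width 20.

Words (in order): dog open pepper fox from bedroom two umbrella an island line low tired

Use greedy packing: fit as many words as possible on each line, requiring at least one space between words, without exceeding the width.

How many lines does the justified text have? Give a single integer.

Answer: 4

Derivation:
Line 1: ['dog', 'open', 'pepper', 'fox'] (min_width=19, slack=1)
Line 2: ['from', 'bedroom', 'two'] (min_width=16, slack=4)
Line 3: ['umbrella', 'an', 'island'] (min_width=18, slack=2)
Line 4: ['line', 'low', 'tired'] (min_width=14, slack=6)
Total lines: 4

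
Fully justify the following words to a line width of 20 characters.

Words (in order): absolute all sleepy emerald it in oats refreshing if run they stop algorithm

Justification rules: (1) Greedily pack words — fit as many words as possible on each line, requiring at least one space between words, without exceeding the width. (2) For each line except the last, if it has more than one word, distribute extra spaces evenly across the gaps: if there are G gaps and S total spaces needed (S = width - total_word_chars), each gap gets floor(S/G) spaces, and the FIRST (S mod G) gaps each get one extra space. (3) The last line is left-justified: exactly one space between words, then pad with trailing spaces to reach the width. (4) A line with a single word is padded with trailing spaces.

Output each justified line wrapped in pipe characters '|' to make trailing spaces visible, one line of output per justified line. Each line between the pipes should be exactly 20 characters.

Answer: |absolute  all sleepy|
|emerald  it  in oats|
|refreshing   if  run|
|they stop algorithm |

Derivation:
Line 1: ['absolute', 'all', 'sleepy'] (min_width=19, slack=1)
Line 2: ['emerald', 'it', 'in', 'oats'] (min_width=18, slack=2)
Line 3: ['refreshing', 'if', 'run'] (min_width=17, slack=3)
Line 4: ['they', 'stop', 'algorithm'] (min_width=19, slack=1)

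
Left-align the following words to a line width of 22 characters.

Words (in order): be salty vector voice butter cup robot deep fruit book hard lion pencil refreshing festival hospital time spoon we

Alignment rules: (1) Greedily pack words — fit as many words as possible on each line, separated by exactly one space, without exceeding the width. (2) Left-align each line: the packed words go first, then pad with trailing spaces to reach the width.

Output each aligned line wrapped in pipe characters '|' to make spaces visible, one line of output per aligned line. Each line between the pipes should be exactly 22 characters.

Line 1: ['be', 'salty', 'vector', 'voice'] (min_width=21, slack=1)
Line 2: ['butter', 'cup', 'robot', 'deep'] (min_width=21, slack=1)
Line 3: ['fruit', 'book', 'hard', 'lion'] (min_width=20, slack=2)
Line 4: ['pencil', 'refreshing'] (min_width=17, slack=5)
Line 5: ['festival', 'hospital', 'time'] (min_width=22, slack=0)
Line 6: ['spoon', 'we'] (min_width=8, slack=14)

Answer: |be salty vector voice |
|butter cup robot deep |
|fruit book hard lion  |
|pencil refreshing     |
|festival hospital time|
|spoon we              |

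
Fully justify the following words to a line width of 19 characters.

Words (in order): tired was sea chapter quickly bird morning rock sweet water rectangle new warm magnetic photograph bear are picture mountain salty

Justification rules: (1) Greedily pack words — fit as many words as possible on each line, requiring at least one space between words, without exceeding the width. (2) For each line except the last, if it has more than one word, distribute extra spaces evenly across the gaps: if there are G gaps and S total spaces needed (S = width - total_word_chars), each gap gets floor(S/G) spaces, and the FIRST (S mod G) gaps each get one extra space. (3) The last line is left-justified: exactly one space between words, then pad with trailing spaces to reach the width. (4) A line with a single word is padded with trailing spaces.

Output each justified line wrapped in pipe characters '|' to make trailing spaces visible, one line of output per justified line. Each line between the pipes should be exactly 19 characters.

Line 1: ['tired', 'was', 'sea'] (min_width=13, slack=6)
Line 2: ['chapter', 'quickly'] (min_width=15, slack=4)
Line 3: ['bird', 'morning', 'rock'] (min_width=17, slack=2)
Line 4: ['sweet', 'water'] (min_width=11, slack=8)
Line 5: ['rectangle', 'new', 'warm'] (min_width=18, slack=1)
Line 6: ['magnetic', 'photograph'] (min_width=19, slack=0)
Line 7: ['bear', 'are', 'picture'] (min_width=16, slack=3)
Line 8: ['mountain', 'salty'] (min_width=14, slack=5)

Answer: |tired    was    sea|
|chapter     quickly|
|bird  morning  rock|
|sweet         water|
|rectangle  new warm|
|magnetic photograph|
|bear   are  picture|
|mountain salty     |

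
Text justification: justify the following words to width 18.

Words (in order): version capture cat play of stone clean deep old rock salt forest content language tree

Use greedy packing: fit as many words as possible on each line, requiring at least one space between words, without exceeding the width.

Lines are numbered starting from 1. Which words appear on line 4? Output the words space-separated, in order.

Line 1: ['version', 'capture'] (min_width=15, slack=3)
Line 2: ['cat', 'play', 'of', 'stone'] (min_width=17, slack=1)
Line 3: ['clean', 'deep', 'old'] (min_width=14, slack=4)
Line 4: ['rock', 'salt', 'forest'] (min_width=16, slack=2)
Line 5: ['content', 'language'] (min_width=16, slack=2)
Line 6: ['tree'] (min_width=4, slack=14)

Answer: rock salt forest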